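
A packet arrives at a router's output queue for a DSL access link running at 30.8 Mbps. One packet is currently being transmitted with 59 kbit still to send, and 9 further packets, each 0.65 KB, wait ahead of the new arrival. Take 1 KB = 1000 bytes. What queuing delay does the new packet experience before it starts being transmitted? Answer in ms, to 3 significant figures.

Each queued packet: L/R = 5200/30800000 = 0.168831 ms.
9 queued → 1.51948 ms.
Plus remaining 59000 bits of current packet: 1.91558 ms.
Queuing delay = 3.44 ms.

3.44 ms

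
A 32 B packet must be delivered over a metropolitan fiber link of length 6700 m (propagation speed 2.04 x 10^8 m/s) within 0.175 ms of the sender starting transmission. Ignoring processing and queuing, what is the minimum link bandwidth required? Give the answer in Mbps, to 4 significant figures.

L = 256 bits.
Propagation delay = 6700 / 204000000 = 0.0328431 ms.
Transmission budget = 0.175 − 0.0328431 = 0.142157 ms.
R ≥ L / t_tx = 256 bits / 0.000142157 s = 1.801 Mbps.

1.801 Mbps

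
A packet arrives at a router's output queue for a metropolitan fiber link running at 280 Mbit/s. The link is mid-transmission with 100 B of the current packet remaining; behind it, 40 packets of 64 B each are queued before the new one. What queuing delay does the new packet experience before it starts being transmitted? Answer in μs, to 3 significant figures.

Each queued packet: L/R = 512/280000000 = 1.82857 μs.
40 queued → 73.1429 μs.
Plus remaining 800 bits of current packet: 2.85714 μs.
Queuing delay = 76.0 μs.

76.0 μs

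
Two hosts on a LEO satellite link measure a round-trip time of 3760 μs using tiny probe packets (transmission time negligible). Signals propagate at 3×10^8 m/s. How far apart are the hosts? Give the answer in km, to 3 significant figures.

One-way propagation = RTT/2 = 1880 μs.
d = s × t = 300000000 × 0.00188 = 564 km.

564 km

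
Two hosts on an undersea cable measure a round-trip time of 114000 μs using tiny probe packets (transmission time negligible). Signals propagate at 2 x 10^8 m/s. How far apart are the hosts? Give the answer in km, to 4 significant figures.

One-way propagation = RTT/2 = 57000 μs.
d = s × t = 200000000 × 0.057 = 11400 km.

11400 km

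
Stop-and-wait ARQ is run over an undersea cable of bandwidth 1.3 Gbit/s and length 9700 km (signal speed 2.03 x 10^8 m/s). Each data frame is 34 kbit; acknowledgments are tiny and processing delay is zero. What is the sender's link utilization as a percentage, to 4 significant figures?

0.02736 %

t_tx = L/R = 34000/1300000000 = 2.61538e-05 s.
t_prop = 9700000/2.03e+08 = 0.0477833 s; RTT = 0.0955665 s.
Cycle = t_tx + RTT = 0.0955927 s.
Utilization = t_tx / cycle = 2.61538e-05/0.0955927 = 0.02736 %.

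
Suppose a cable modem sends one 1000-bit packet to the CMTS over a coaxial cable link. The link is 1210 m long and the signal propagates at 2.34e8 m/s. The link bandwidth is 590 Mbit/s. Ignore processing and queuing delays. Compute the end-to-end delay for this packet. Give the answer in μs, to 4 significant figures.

6.866 μs

Transmission delay = L/R = 1000 / 590000000 = 1.69492 μs.
Propagation delay = d/s = 1210 m / 234000000 m/s = 5.17094 μs.
Total = 6.866 μs.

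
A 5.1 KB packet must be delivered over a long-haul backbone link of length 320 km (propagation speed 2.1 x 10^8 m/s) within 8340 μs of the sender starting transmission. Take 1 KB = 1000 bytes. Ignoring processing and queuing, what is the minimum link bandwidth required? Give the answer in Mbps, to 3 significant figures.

L = 40800 bits.
Propagation delay = 320000 / 210000000 = 1523.81 μs.
Transmission budget = 8340 − 1523.81 = 6816.19 μs.
R ≥ L / t_tx = 40800 bits / 0.00681619 s = 5.99 Mbps.

5.99 Mbps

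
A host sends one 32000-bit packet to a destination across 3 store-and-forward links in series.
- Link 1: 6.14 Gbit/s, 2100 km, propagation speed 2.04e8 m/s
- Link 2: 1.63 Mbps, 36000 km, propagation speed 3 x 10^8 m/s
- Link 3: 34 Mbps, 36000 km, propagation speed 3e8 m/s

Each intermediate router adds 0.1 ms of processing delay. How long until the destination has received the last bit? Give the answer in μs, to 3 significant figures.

271000 μs

Transmission delays (L/R per hop): 5.21173, 19631.9, 941.176 μs; sum = 20578.3 μs.
Propagation delays (d/s per hop): 10294.1, 120000, 120000 μs; sum = 250294 μs.
Processing at 2 router(s): 2 × 0.1 ms = 200 μs.
End-to-end = 271000 μs.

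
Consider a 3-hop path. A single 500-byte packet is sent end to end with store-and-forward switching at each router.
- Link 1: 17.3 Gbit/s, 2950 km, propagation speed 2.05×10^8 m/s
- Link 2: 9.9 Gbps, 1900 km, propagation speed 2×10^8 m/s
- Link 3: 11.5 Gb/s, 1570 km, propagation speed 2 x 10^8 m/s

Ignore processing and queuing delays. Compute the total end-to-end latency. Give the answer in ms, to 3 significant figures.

L = 500 × 8 = 4000 bits.
Transmission delays (L/R per hop): 0.000231214, 0.00040404, 0.000347826 ms; sum = 0.00098308 ms.
Propagation delays (d/s per hop): 14.3902, 9.5, 7.85 ms; sum = 31.7402 ms.
End-to-end = 31.7 ms.

31.7 ms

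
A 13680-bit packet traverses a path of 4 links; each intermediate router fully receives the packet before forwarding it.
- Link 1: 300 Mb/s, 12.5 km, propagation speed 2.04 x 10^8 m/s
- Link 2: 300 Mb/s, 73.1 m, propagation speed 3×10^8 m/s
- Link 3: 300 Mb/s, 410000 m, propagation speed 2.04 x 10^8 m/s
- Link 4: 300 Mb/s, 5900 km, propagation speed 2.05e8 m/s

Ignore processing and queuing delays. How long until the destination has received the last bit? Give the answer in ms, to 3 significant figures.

31.0 ms

Transmission delay per hop = L/R = 13680/300000000 = 0.0456 ms; 4 hops → 0.1824 ms.
Propagation delays (d/s per hop): 0.0612745, 0.000243667, 2.0098, 28.7805 ms; sum = 30.8518 ms.
End-to-end = 31.0 ms.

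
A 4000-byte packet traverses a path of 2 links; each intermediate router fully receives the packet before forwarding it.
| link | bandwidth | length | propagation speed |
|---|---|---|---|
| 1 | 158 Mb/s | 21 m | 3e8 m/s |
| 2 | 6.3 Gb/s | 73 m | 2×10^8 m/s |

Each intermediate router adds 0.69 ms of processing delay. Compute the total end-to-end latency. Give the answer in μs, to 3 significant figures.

L = 4000 × 8 = 32000 bits.
Transmission delays (L/R per hop): 202.532, 5.07937 μs; sum = 207.611 μs.
Propagation delays (d/s per hop): 0.07, 0.365 μs; sum = 0.435 μs.
Processing at 1 router(s): 1 × 0.69 ms = 690 μs.
End-to-end = 898 μs.

898 μs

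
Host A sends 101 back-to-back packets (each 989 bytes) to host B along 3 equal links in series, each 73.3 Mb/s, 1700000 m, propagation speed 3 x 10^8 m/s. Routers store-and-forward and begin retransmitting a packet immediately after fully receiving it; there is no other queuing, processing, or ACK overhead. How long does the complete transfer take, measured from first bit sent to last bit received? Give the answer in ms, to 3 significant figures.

Per-hop transmission t_tx = L/R = 7912/73300000 = 0.10794 ms.
Per-hop propagation t_prop = 1700000/300000000 = 5.66667 ms.
Pipeline fill: first packet needs 3·t_tx to clear all hops; remaining 100 packets each add one t_tx.
Total = (3+101-1)·t_tx + 3·t_prop = 103·0.10794 + 3·5.66667 = 28.1 ms.

28.1 ms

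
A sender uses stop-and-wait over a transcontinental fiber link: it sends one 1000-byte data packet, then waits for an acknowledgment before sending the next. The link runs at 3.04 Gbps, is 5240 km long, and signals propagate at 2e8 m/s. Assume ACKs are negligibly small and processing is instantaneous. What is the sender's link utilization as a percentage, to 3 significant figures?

t_tx = L/R = 8000/3040000000 = 2.63158e-06 s.
t_prop = 5240000/200000000 = 0.0262 s; RTT = 0.0524 s.
Cycle = t_tx + RTT = 0.0524026 s.
Utilization = t_tx / cycle = 2.63158e-06/0.0524026 = 0.00502 %.

0.00502 %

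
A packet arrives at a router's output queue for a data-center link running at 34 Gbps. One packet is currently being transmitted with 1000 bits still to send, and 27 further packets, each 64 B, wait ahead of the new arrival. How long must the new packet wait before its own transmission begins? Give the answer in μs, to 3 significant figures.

0.436 μs

Each queued packet: L/R = 512/34000000000 = 0.0150588 μs.
27 queued → 0.406588 μs.
Plus remaining 1000 bits of current packet: 0.0294118 μs.
Queuing delay = 0.436 μs.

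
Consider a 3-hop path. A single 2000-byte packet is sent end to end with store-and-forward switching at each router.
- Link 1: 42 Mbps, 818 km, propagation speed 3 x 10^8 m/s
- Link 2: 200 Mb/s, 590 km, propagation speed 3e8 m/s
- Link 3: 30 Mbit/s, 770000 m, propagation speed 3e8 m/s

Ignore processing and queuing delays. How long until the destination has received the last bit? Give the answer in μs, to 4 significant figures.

8254 μs

L = 2000 × 8 = 16000 bits.
Transmission delays (L/R per hop): 380.952, 80, 533.333 μs; sum = 994.286 μs.
Propagation delays (d/s per hop): 2726.67, 1966.67, 2566.67 μs; sum = 7260 μs.
End-to-end = 8254 μs.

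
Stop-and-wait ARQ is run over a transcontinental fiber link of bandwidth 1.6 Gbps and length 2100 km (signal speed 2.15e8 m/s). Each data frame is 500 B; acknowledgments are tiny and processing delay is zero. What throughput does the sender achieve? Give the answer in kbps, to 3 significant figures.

205 kbps

t_tx = L/R = 4000/1600000000 = 2.5e-06 s.
t_prop = 2100000/215000000 = 0.00976744 s; RTT = 0.0195349 s.
Cycle = t_tx + RTT = 0.0195374 s.
Throughput = L / cycle = 4000 / 0.0195374 = 205 kbps.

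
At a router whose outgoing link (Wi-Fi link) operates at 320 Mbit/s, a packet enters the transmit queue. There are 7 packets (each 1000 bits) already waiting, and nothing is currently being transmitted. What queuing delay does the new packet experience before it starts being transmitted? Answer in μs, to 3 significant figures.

21.9 μs

Each queued packet: L/R = 1000/320000000 = 3.125 μs.
7 queued → 21.875 μs.
Queuing delay = 21.9 μs.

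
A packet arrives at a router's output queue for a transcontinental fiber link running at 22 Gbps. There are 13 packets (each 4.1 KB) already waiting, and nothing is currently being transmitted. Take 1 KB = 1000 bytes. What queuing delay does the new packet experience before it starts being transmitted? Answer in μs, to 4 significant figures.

Each queued packet: L/R = 32800/22000000000 = 1.49091 μs.
13 queued → 19.3818 μs.
Queuing delay = 19.38 μs.

19.38 μs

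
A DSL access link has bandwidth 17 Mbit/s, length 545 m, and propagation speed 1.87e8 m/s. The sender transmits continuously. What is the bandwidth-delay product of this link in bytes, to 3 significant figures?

Propagation delay = 545 / 187000000 = 2.91444e-06 s.
BDP = R × t_prop = 17000000 × 2.91444e-06 = 49.5455 bits.
In bytes: 49.5455/8 = 6.19 bytes.

6.19 bytes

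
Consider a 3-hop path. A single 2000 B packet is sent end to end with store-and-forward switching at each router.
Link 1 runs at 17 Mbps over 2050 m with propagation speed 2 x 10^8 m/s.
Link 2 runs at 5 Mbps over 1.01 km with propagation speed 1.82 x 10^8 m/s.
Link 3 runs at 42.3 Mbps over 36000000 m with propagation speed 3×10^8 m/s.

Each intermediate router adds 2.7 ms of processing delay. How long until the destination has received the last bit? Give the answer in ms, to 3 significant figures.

L = 2000 × 8 = 16000 bits.
Transmission delays (L/R per hop): 0.941176, 3.2, 0.378251 ms; sum = 4.51943 ms.
Propagation delays (d/s per hop): 0.01025, 0.00554945, 120 ms; sum = 120.016 ms.
Processing at 2 router(s): 2 × 2.7 ms = 5.4 ms.
End-to-end = 130 ms.

130 ms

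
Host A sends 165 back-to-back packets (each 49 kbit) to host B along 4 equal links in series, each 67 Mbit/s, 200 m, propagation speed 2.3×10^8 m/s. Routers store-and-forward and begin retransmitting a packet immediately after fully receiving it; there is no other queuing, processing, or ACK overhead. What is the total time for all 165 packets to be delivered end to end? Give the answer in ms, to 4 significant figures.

122.9 ms

Per-hop transmission t_tx = L/R = 49000/67000000 = 0.731343 ms.
Per-hop propagation t_prop = 200/2.3e+08 = 0.000869565 ms.
Pipeline fill: first packet needs 4·t_tx to clear all hops; remaining 164 packets each add one t_tx.
Total = (4+165-1)·t_tx + 4·t_prop = 168·0.731343 + 4·0.000869565 = 122.9 ms.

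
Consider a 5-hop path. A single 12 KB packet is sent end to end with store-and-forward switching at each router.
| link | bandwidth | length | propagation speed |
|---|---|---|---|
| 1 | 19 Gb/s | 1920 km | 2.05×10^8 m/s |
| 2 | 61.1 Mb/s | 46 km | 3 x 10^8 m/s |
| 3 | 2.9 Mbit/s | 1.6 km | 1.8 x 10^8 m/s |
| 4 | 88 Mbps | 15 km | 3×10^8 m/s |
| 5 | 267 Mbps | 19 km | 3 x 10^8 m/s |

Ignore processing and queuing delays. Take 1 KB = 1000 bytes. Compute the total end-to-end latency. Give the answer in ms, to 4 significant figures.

45.77 ms

L = 96000 bits.
Transmission delays (L/R per hop): 0.00505263, 1.57119, 33.1034, 1.09091, 0.359551 ms; sum = 36.1302 ms.
Propagation delays (d/s per hop): 9.36585, 0.153333, 0.00888889, 0.05, 0.0633333 ms; sum = 9.64141 ms.
End-to-end = 45.77 ms.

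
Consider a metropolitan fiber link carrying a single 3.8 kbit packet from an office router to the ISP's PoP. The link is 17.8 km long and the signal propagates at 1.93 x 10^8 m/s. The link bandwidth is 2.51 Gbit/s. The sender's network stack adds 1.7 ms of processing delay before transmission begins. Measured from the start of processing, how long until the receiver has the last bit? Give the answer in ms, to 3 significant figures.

L = 3800 bits.
Transmission delay = L/R = 3800 / 2510000000 = 0.00151394 ms.
Propagation delay = d/s = 17800 m / 193000000 m/s = 0.092228 ms.
Plus processing delay 1.7 ms = 1.7 ms.
Total = 1.79 ms.

1.79 ms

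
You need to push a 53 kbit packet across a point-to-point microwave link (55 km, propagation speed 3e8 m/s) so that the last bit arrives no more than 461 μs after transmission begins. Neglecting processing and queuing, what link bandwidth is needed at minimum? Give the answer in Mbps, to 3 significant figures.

Propagation delay = 55000 / 300000000 = 183.333 μs.
Transmission budget = 461 − 183.333 = 277.667 μs.
R ≥ L / t_tx = 53000 bits / 0.000277667 s = 191 Mbps.

191 Mbps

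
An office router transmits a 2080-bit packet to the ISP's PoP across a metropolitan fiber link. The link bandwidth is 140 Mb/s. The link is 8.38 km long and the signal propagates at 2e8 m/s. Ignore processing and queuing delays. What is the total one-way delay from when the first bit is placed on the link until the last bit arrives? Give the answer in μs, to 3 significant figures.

Transmission delay = L/R = 2080 / 140000000 = 14.8571 μs.
Propagation delay = d/s = 8380 m / 200000000 m/s = 41.9 μs.
Total = 56.8 μs.

56.8 μs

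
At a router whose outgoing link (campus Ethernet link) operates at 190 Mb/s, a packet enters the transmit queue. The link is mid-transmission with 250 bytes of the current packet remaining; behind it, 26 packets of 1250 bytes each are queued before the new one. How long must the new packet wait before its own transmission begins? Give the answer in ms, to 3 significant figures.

Each queued packet: L/R = 10000/190000000 = 0.0526316 ms.
26 queued → 1.36842 ms.
Plus remaining 2000 bits of current packet: 0.0105263 ms.
Queuing delay = 1.38 ms.

1.38 ms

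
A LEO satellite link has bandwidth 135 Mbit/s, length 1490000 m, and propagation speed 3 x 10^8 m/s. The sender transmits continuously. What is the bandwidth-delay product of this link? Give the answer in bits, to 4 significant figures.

670500 bits

Propagation delay = 1490000 / 300000000 = 0.00496667 s.
BDP = R × t_prop = 135000000 × 0.00496667 = 670500 bits.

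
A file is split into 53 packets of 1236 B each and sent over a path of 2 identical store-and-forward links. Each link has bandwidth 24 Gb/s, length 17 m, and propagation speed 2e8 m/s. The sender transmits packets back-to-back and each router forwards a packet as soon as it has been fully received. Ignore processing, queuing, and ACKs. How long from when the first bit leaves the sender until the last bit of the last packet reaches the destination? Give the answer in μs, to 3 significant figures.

Per-hop transmission t_tx = L/R = 9888/24000000000 = 0.412 μs.
Per-hop propagation t_prop = 17/200000000 = 0.085 μs.
Pipeline fill: first packet needs 2·t_tx to clear all hops; remaining 52 packets each add one t_tx.
Total = (2+53-1)·t_tx + 2·t_prop = 54·0.412 + 2·0.085 = 22.4 μs.

22.4 μs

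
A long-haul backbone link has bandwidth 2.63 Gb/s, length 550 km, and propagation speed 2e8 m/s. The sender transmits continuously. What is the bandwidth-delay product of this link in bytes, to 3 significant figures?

Propagation delay = 550000 / 200000000 = 0.00275 s.
BDP = R × t_prop = 2630000000 × 0.00275 = 7232500 bits.
In bytes: 7232500/8 = 904000 bytes.

904000 bytes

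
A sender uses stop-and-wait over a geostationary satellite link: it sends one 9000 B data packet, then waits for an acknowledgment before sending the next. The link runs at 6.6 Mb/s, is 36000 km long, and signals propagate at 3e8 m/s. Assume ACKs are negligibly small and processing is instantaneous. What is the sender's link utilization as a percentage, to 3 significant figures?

t_tx = L/R = 72000/6600000 = 0.0109091 s.
t_prop = 36000000/300000000 = 0.12 s; RTT = 0.24 s.
Cycle = t_tx + RTT = 0.250909 s.
Utilization = t_tx / cycle = 0.0109091/0.250909 = 4.35 %.

4.35 %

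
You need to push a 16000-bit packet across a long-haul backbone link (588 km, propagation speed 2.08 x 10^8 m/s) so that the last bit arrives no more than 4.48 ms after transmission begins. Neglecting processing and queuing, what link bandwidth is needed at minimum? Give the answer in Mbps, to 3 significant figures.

Propagation delay = 588000 / 208000000 = 2.82692 ms.
Transmission budget = 4.48 − 2.82692 = 1.65308 ms.
R ≥ L / t_tx = 16000 bits / 0.00165308 s = 9.68 Mbps.

9.68 Mbps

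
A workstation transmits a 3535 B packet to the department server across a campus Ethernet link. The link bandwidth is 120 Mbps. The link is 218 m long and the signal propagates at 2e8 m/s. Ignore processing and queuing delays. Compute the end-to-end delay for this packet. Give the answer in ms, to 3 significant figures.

0.237 ms

L = 3535 × 8 = 28280 bits.
Transmission delay = L/R = 28280 / 120000000 = 0.235667 ms.
Propagation delay = d/s = 218 m / 200000000 m/s = 0.00109 ms.
Total = 0.237 ms.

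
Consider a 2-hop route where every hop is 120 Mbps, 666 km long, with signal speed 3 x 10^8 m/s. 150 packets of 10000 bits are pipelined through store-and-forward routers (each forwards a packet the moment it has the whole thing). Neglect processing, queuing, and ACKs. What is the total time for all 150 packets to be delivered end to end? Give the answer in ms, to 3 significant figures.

Per-hop transmission t_tx = L/R = 10000/120000000 = 0.0833333 ms.
Per-hop propagation t_prop = 666000/300000000 = 2.22 ms.
Pipeline fill: first packet needs 2·t_tx to clear all hops; remaining 149 packets each add one t_tx.
Total = (2+150-1)·t_tx + 2·t_prop = 151·0.0833333 + 2·2.22 = 17.0 ms.

17.0 ms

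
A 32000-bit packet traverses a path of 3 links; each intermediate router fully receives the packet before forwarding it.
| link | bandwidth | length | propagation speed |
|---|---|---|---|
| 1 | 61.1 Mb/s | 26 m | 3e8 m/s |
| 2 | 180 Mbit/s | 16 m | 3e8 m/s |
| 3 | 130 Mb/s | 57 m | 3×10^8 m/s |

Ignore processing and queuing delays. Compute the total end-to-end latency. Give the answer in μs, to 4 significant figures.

948.0 μs

Transmission delays (L/R per hop): 523.732, 177.778, 246.154 μs; sum = 947.663 μs.
Propagation delays (d/s per hop): 0.0866667, 0.0533333, 0.19 μs; sum = 0.33 μs.
End-to-end = 948.0 μs.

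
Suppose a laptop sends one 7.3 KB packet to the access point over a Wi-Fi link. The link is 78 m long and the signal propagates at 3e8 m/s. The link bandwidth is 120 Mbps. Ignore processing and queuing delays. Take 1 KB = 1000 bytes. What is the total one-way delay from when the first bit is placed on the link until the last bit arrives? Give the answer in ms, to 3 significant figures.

L = 58400 bits.
Transmission delay = L/R = 58400 / 120000000 = 0.486667 ms.
Propagation delay = d/s = 78 m / 300000000 m/s = 0.00026 ms.
Total = 0.487 ms.

0.487 ms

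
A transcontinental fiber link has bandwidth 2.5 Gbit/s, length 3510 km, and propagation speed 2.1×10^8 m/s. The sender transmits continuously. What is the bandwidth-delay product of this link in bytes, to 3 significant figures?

5220000 bytes

Propagation delay = 3510000 / 210000000 = 0.0167143 s.
BDP = R × t_prop = 2500000000 × 0.0167143 = 41785700 bits.
In bytes: 41785700/8 = 5220000 bytes.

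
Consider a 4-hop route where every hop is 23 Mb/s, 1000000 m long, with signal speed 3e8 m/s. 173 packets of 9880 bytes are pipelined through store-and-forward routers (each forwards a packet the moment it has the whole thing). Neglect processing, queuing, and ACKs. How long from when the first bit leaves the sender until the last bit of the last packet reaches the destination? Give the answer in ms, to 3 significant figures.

Per-hop transmission t_tx = L/R = 79040/23000000 = 3.43652 ms.
Per-hop propagation t_prop = 1000000/300000000 = 3.33333 ms.
Pipeline fill: first packet needs 4·t_tx to clear all hops; remaining 172 packets each add one t_tx.
Total = (4+173-1)·t_tx + 4·t_prop = 176·3.43652 + 4·3.33333 = 618 ms.

618 ms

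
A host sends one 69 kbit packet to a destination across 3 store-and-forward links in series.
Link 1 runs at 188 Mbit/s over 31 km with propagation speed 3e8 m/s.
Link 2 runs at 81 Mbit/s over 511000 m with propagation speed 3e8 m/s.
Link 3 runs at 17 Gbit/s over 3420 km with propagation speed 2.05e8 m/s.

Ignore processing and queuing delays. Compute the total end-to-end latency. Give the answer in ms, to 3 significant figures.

L = 69000 bits.
Transmission delays (L/R per hop): 0.367021, 0.851852, 0.00405882 ms; sum = 1.22293 ms.
Propagation delays (d/s per hop): 0.103333, 1.70333, 16.6829 ms; sum = 18.4896 ms.
End-to-end = 19.7 ms.

19.7 ms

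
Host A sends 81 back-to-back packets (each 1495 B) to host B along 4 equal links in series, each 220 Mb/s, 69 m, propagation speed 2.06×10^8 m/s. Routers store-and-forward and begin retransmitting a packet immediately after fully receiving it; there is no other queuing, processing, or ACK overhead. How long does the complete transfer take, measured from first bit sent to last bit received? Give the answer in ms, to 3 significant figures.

4.57 ms

Per-hop transmission t_tx = L/R = 11960/220000000 = 0.0543636 ms.
Per-hop propagation t_prop = 69/206000000 = 0.000334951 ms.
Pipeline fill: first packet needs 4·t_tx to clear all hops; remaining 80 packets each add one t_tx.
Total = (4+81-1)·t_tx + 4·t_prop = 84·0.0543636 + 4·0.000334951 = 4.57 ms.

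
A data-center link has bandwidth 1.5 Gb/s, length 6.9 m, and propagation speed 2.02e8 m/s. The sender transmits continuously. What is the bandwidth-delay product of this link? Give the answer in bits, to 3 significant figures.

Propagation delay = 6.9 / 202000000 = 3.41584e-08 s.
BDP = R × t_prop = 1500000000 × 3.41584e-08 = 51.2376 bits.

51.2 bits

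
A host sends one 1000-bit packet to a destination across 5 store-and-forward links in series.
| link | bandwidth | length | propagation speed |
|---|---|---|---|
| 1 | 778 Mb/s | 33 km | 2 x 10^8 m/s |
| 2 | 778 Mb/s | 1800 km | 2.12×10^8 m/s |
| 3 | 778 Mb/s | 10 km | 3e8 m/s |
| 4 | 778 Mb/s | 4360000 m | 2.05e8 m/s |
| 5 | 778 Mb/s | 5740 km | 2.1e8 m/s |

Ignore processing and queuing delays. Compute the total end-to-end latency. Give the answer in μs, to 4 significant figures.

Transmission delay per hop = L/R = 1000/778000000 = 1.28535 μs; 5 hops → 6.42674 μs.
Propagation delays (d/s per hop): 165, 8490.57, 33.3333, 21268.3, 27333.3 μs; sum = 57290.5 μs.
End-to-end = 57300 μs.

57300 μs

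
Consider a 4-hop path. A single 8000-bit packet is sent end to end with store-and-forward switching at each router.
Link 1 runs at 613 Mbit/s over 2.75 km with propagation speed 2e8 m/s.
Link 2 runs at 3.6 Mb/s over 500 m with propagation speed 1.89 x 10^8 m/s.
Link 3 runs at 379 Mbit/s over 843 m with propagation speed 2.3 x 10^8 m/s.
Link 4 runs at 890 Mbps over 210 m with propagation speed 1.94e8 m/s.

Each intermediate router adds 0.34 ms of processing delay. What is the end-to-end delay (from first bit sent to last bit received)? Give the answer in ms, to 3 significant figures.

Transmission delays (L/R per hop): 0.0130506, 2.22222, 0.0211082, 0.00898876 ms; sum = 2.26537 ms.
Propagation delays (d/s per hop): 0.01375, 0.0026455, 0.00366522, 0.00108247 ms; sum = 0.0211432 ms.
Processing at 3 router(s): 3 × 0.34 ms = 1.02 ms.
End-to-end = 3.31 ms.

3.31 ms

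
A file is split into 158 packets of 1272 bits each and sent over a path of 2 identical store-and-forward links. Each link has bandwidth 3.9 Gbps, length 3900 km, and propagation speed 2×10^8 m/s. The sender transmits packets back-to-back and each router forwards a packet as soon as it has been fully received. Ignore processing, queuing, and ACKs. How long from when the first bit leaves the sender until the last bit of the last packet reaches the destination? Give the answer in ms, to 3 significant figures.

Per-hop transmission t_tx = L/R = 1272/3900000000 = 0.000326154 ms.
Per-hop propagation t_prop = 3900000/200000000 = 19.5 ms.
Pipeline fill: first packet needs 2·t_tx to clear all hops; remaining 157 packets each add one t_tx.
Total = (2+158-1)·t_tx + 2·t_prop = 159·0.000326154 + 2·19.5 = 39.1 ms.

39.1 ms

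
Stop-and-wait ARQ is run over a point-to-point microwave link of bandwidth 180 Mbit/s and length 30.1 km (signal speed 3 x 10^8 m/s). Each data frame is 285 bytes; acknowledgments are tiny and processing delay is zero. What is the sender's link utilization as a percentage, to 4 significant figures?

5.938 %

t_tx = L/R = 2280/180000000 = 1.26667e-05 s.
t_prop = 30100/300000000 = 0.000100333 s; RTT = 0.000200667 s.
Cycle = t_tx + RTT = 0.000213333 s.
Utilization = t_tx / cycle = 1.26667e-05/0.000213333 = 5.938 %.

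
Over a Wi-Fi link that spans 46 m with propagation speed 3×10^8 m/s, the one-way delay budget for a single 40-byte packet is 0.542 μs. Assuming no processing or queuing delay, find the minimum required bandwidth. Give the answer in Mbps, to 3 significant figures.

L = 320 bits.
Propagation delay = 46 / 300000000 = 0.153333 μs.
Transmission budget = 0.542 − 0.153333 = 0.388667 μs.
R ≥ L / t_tx = 320 bits / 3.88667e-07 s = 823 Mbps.

823 Mbps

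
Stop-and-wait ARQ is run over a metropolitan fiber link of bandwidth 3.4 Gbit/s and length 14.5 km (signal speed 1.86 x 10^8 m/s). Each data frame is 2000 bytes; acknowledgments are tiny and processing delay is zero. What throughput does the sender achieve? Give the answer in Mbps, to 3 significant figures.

99.6 Mbps

t_tx = L/R = 16000/3400000000 = 4.70588e-06 s.
t_prop = 14500/186000000 = 7.7957e-05 s; RTT = 0.000155914 s.
Cycle = t_tx + RTT = 0.00016062 s.
Throughput = L / cycle = 16000 / 0.00016062 = 99.6 Mbps.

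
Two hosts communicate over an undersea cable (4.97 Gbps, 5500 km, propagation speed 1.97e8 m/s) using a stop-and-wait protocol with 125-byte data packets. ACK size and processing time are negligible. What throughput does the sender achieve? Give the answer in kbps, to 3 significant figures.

t_tx = L/R = 1000/4970000000 = 2.01207e-07 s.
t_prop = 5500000/197000000 = 0.0279188 s; RTT = 0.0558376 s.
Cycle = t_tx + RTT = 0.0558378 s.
Throughput = L / cycle = 1000 / 0.0558378 = 17.9 kbps.

17.9 kbps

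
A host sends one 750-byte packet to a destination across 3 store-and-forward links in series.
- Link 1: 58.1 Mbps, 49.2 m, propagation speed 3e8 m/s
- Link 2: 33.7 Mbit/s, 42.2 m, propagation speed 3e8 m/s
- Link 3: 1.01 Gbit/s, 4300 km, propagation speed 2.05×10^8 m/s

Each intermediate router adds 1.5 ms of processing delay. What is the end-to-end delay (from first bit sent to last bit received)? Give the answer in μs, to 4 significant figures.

L = 750 × 8 = 6000 bits.
Transmission delays (L/R per hop): 103.27, 178.042, 5.94059 μs; sum = 287.252 μs.
Propagation delays (d/s per hop): 0.164, 0.140667, 20975.6 μs; sum = 20975.9 μs.
Processing at 2 router(s): 2 × 1.5 ms = 3000 μs.
End-to-end = 24260 μs.

24260 μs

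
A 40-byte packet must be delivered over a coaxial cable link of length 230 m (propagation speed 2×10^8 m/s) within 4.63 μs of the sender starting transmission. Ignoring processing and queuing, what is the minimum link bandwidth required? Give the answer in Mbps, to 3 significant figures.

L = 320 bits.
Propagation delay = 230 / 200000000 = 1.15 μs.
Transmission budget = 4.63 − 1.15 = 3.48 μs.
R ≥ L / t_tx = 320 bits / 3.48e-06 s = 92.0 Mbps.

92.0 Mbps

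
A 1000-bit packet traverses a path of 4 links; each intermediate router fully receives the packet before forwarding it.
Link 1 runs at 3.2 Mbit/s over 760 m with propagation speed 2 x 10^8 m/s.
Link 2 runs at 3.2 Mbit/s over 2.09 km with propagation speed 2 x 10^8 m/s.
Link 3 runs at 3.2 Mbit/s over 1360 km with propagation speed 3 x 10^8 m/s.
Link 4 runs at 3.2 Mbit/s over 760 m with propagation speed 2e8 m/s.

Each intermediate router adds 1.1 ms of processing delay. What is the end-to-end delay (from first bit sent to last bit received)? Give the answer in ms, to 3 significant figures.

Transmission delay per hop = L/R = 1000/3200000 = 0.3125 ms; 4 hops → 1.25 ms.
Propagation delays (d/s per hop): 0.0038, 0.01045, 4.53333, 0.0038 ms; sum = 4.55138 ms.
Processing at 3 router(s): 3 × 1.1 ms = 3.3 ms.
End-to-end = 9.10 ms.

9.10 ms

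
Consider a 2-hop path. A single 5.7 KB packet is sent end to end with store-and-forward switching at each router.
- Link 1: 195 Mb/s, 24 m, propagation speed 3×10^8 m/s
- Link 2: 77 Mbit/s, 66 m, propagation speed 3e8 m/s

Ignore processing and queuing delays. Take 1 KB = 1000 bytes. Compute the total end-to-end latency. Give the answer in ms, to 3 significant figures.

L = 45600 bits.
Transmission delays (L/R per hop): 0.233846, 0.592208 ms; sum = 0.826054 ms.
Propagation delays (d/s per hop): 8e-05, 0.00022 ms; sum = 0.0003 ms.
End-to-end = 0.826 ms.

0.826 ms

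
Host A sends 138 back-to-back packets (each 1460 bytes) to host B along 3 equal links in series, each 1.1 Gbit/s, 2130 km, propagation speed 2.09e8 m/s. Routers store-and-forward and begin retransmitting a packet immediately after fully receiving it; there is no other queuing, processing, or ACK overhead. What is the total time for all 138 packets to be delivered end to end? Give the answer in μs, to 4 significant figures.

Per-hop transmission t_tx = L/R = 11680/1100000000 = 10.6182 μs.
Per-hop propagation t_prop = 2130000/209000000 = 10191.4 μs.
Pipeline fill: first packet needs 3·t_tx to clear all hops; remaining 137 packets each add one t_tx.
Total = (3+138-1)·t_tx + 3·t_prop = 140·10.6182 + 3·10191.4 = 32060 μs.

32060 μs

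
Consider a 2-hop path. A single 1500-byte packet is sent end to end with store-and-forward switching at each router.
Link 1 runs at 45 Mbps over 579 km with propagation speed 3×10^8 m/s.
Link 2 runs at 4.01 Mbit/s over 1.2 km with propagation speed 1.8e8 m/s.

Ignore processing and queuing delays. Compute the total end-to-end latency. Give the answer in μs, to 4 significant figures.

L = 1500 × 8 = 12000 bits.
Transmission delays (L/R per hop): 266.667, 2992.52 μs; sum = 3259.19 μs.
Propagation delays (d/s per hop): 1930, 6.66667 μs; sum = 1936.67 μs.
End-to-end = 5196 μs.

5196 μs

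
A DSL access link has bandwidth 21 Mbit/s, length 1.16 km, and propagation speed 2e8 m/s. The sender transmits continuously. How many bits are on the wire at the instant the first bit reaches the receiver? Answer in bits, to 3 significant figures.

122 bits

Propagation delay = 1160 / 200000000 = 5.8e-06 s.
BDP = R × t_prop = 21000000 × 5.8e-06 = 121.8 bits.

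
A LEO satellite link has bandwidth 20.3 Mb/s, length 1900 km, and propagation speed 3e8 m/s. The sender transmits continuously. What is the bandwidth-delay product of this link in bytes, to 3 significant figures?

16100 bytes

Propagation delay = 1900000 / 300000000 = 0.00633333 s.
BDP = R × t_prop = 20300000 × 0.00633333 = 128567 bits.
In bytes: 128567/8 = 16100 bytes.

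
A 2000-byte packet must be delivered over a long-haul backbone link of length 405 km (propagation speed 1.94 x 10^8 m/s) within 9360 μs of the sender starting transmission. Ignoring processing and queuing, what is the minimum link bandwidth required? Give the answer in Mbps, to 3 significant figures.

2.20 Mbps

L = 16000 bits.
Propagation delay = 405000 / 194000000 = 2087.63 μs.
Transmission budget = 9360 − 2087.63 = 7272.37 μs.
R ≥ L / t_tx = 16000 bits / 0.00727237 s = 2.20 Mbps.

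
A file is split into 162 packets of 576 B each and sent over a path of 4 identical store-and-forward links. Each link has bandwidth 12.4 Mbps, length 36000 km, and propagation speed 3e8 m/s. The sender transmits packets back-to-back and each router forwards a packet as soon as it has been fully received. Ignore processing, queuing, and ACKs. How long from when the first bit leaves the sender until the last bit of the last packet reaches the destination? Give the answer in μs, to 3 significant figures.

Per-hop transmission t_tx = L/R = 4608/12400000 = 371.613 μs.
Per-hop propagation t_prop = 36000000/300000000 = 120000 μs.
Pipeline fill: first packet needs 4·t_tx to clear all hops; remaining 161 packets each add one t_tx.
Total = (4+162-1)·t_tx + 4·t_prop = 165·371.613 + 4·120000 = 541000 μs.

541000 μs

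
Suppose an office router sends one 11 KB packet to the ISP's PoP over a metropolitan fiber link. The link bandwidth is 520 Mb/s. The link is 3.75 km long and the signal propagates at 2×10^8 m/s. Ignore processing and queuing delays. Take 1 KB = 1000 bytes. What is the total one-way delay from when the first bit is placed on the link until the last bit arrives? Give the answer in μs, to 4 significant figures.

L = 88000 bits.
Transmission delay = L/R = 88000 / 520000000 = 169.231 μs.
Propagation delay = d/s = 3750 m / 200000000 m/s = 18.75 μs.
Total = 188.0 μs.

188.0 μs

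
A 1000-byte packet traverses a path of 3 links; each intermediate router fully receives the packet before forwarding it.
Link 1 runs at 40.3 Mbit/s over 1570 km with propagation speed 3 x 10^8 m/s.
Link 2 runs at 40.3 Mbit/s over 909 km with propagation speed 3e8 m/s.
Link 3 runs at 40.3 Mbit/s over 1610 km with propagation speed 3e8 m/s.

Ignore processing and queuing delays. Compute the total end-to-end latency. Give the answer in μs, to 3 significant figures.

L = 1000 × 8 = 8000 bits.
Transmission delay per hop = L/R = 8000/40300000 = 198.511 μs; 3 hops → 595.533 μs.
Propagation delays (d/s per hop): 5233.33, 3030, 5366.67 μs; sum = 13630 μs.
End-to-end = 14200 μs.

14200 μs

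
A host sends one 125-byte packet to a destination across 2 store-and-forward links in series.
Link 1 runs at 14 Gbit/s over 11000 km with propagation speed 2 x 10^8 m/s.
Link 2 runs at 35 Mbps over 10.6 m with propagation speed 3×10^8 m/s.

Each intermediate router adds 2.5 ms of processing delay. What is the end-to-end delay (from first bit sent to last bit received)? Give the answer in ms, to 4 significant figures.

L = 125 × 8 = 1000 bits.
Transmission delays (L/R per hop): 7.14286e-05, 0.0285714 ms; sum = 0.0286429 ms.
Propagation delays (d/s per hop): 55, 3.53333e-05 ms; sum = 55 ms.
Processing at 1 router(s): 1 × 2.5 ms = 2.5 ms.
End-to-end = 57.53 ms.

57.53 ms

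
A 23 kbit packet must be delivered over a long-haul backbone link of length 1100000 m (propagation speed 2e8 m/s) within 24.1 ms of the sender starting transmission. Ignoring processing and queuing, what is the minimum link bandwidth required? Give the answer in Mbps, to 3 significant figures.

Propagation delay = 1100000 / 200000000 = 5.5 ms.
Transmission budget = 24.1 − 5.5 = 18.6 ms.
R ≥ L / t_tx = 23000 bits / 0.0186 s = 1.24 Mbps.

1.24 Mbps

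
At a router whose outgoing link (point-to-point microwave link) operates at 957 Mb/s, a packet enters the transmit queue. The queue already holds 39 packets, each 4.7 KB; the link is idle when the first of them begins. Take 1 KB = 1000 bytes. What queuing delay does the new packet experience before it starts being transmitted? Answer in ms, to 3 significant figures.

1.53 ms

Each queued packet: L/R = 37600/957000000 = 0.0392894 ms.
39 queued → 1.53229 ms.
Queuing delay = 1.53 ms.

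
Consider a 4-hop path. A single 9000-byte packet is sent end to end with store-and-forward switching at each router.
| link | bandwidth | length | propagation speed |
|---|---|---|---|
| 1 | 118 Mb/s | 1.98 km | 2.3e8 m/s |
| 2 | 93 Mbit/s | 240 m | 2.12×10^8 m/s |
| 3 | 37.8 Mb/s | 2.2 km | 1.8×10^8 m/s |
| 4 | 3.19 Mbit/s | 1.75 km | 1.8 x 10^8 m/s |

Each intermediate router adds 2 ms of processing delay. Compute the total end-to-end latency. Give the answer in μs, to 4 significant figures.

L = 9000 × 8 = 72000 bits.
Transmission delays (L/R per hop): 610.169, 774.194, 1904.76, 22570.5 μs; sum = 25859.7 μs.
Propagation delays (d/s per hop): 8.6087, 1.13208, 12.2222, 9.72222 μs; sum = 31.6852 μs.
Processing at 3 router(s): 3 × 2 ms = 6000 μs.
End-to-end = 31890 μs.

31890 μs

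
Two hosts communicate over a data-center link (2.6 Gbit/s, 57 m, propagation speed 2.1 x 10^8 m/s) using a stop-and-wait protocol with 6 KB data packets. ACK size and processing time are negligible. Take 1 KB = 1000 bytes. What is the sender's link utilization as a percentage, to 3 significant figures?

t_tx = L/R = 48000/2600000000 = 1.84615e-05 s.
t_prop = 57/210000000 = 2.71429e-07 s; RTT = 5.42857e-07 s.
Cycle = t_tx + RTT = 1.90044e-05 s.
Utilization = t_tx / cycle = 1.84615e-05/1.90044e-05 = 97.1 %.

97.1 %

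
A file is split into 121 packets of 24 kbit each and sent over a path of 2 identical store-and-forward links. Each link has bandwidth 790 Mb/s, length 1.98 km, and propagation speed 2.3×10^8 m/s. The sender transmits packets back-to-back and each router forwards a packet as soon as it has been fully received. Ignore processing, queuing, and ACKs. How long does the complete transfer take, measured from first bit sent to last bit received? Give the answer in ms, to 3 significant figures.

Per-hop transmission t_tx = L/R = 24000/790000000 = 0.0303797 ms.
Per-hop propagation t_prop = 1980/2.3e+08 = 0.0086087 ms.
Pipeline fill: first packet needs 2·t_tx to clear all hops; remaining 120 packets each add one t_tx.
Total = (2+121-1)·t_tx + 2·t_prop = 122·0.0303797 + 2·0.0086087 = 3.72 ms.

3.72 ms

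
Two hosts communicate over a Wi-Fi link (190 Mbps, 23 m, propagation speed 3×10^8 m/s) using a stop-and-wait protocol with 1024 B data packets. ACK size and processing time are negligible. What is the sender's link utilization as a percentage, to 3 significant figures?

99.6 %

t_tx = L/R = 8192/190000000 = 4.31158e-05 s.
t_prop = 23/300000000 = 7.66667e-08 s; RTT = 1.53333e-07 s.
Cycle = t_tx + RTT = 4.32691e-05 s.
Utilization = t_tx / cycle = 4.31158e-05/4.32691e-05 = 99.6 %.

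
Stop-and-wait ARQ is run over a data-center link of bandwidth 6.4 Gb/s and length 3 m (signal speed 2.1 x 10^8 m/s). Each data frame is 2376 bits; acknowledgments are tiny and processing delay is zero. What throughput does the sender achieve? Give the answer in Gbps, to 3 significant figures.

5.94 Gbps

t_tx = L/R = 2376/6400000000 = 3.7125e-07 s.
t_prop = 3/210000000 = 1.42857e-08 s; RTT = 2.85714e-08 s.
Cycle = t_tx + RTT = 3.99821e-07 s.
Throughput = L / cycle = 2376 / 3.99821e-07 = 5.94 Gbps.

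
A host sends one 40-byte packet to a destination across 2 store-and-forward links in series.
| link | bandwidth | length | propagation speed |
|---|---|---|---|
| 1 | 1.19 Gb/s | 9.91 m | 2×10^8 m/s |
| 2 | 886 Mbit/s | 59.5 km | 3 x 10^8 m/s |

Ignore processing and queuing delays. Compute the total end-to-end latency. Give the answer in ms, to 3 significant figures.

0.199 ms

L = 40 × 8 = 320 bits.
Transmission delays (L/R per hop): 0.000268908, 0.000361174 ms; sum = 0.000630081 ms.
Propagation delays (d/s per hop): 4.955e-05, 0.198333 ms; sum = 0.198383 ms.
End-to-end = 0.199 ms.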